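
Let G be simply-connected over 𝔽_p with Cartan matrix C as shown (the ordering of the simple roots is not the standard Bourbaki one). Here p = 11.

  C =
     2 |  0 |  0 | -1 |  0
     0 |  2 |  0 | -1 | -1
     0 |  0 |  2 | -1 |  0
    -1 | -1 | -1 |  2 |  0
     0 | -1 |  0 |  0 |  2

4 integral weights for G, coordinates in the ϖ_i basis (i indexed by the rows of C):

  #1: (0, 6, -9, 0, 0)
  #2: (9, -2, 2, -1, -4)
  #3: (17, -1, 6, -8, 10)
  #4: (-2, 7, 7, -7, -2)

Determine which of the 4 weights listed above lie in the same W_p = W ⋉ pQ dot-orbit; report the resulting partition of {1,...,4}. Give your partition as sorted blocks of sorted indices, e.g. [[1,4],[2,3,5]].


Type D_5, rank 5, |W|=1920; reorder rows/cols to standard.

W_11-reps of the 4 weights in Ā_11 (same 5-coord order as C):

  λ_1+ρ ↦ (6, 0, 1, 1, 1);  λ_2+ρ ↦ (6, 0, 1, 1, 1);  λ_3+ρ ↦ (7, 0, 4, 0, 0);  λ_4+ρ ↦ (6, 0, 1, 1, 1)

Linkage partition of the 4 weights (2 classes, p=11):

[[1, 2, 4], [3]]


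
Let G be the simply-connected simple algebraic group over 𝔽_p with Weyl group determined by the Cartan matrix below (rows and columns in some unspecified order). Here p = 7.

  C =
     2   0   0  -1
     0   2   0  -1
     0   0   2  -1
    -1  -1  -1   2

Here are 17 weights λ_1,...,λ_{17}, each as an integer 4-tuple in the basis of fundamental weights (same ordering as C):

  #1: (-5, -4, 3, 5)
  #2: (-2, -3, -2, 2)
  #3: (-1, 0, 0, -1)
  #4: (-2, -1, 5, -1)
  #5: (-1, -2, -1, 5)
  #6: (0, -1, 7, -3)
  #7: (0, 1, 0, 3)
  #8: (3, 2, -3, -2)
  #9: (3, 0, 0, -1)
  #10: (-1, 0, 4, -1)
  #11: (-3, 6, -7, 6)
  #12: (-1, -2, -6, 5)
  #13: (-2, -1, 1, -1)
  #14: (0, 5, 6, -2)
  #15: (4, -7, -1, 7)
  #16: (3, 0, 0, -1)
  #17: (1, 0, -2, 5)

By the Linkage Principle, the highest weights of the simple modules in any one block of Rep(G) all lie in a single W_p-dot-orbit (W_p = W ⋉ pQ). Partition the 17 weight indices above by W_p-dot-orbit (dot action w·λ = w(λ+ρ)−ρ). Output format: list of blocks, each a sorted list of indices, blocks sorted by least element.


Type D_4, rank 4, |W|=192; reorder rows/cols to standard.

Folding the 17 weights λ_j+ρ into Ā_7 (reps in the given 4-coord order):

  λ_1 → (1, 0, 1, 2) · λ_2 → (0, 1, 0, 1) · λ_3 → (0, 1, 1, 0) · λ_4 → (0, 1, 5, 0) · λ_5 → (0, 1, 0, 1) · λ_6 → (0, 1, 5, 0) · λ_7 → (0, 1, 0, 1) · λ_8 → (1, 0, 1, 2) · λ_9 → (4, 1, 1, 0) · λ_10 → (0, 1, 5, 0) · λ_11 → (5, 0, 1, 0) · λ_12 → (0, 1, 5, 0) · λ_13 → (0, 1, 1, 0) · λ_14 → (5, 0, 1, 0) · λ_15 → (0, 1, 5, 0) · λ_16 → (4, 1, 1, 0) · λ_17 → (0, 1, 1, 0)

These 17 weights hit 6 W_7-dot-orbits; sizes (2, 3, 3, 5, 2, 2):

[[1, 8], [2, 5, 7], [3, 13, 17], [4, 6, 10, 12, 15], [9, 16], [11, 14]]


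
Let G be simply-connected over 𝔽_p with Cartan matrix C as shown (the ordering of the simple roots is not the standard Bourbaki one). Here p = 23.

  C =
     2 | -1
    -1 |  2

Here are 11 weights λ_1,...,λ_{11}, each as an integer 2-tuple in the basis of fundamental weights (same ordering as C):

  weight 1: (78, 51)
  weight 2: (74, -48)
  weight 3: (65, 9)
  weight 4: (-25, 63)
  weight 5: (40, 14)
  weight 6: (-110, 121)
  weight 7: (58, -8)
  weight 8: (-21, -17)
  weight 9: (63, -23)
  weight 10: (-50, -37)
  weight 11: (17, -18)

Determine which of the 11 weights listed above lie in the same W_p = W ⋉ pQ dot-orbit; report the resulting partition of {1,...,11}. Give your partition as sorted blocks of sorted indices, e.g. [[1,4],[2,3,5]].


Type A_2, rank 2, |W|=6; reorder rows/cols to standard.

W_23-reps of the 11 weights in Ā_23 (same 2-coord order as C):

  1: (7, 10) · 2: (1, 17) · 3: (3, 7) · 4: (1, 17) · 5: (10, 8) · 6: (7, 10) · 7: (7, 10) · 8: (3, 7) · 9: (18, 1) · 10: (3, 7) · 11: (1, 17)

The 11 indices split into 5 linkage classes (same alcove rep ⇔ same W_23-dot-orbit):

[[1, 6, 7], [2, 4, 11], [3, 8, 10], [5], [9]]


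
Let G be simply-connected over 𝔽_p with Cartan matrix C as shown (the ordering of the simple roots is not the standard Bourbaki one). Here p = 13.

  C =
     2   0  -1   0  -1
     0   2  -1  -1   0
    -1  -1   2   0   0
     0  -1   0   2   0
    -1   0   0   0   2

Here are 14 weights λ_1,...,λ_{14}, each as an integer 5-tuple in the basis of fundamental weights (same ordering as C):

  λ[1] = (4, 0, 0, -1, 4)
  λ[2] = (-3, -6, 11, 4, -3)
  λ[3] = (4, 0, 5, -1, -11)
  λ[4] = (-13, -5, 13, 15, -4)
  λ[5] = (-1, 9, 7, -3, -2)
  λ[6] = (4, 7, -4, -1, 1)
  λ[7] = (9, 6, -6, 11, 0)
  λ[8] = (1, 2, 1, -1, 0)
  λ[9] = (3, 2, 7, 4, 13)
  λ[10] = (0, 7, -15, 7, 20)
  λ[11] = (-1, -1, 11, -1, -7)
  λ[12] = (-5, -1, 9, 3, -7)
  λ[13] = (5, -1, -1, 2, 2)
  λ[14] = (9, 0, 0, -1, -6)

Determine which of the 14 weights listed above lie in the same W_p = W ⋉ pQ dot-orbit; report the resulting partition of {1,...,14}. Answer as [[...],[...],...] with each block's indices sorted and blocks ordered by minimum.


Dynkin diagram of C (from the 8 off-diagonal −1 entries): A_5.

Ā_13 reps of the 14 weights (A_5, coords as presented):

    1: (5, 1, 1, 0, 5)
    2: (2, 5, 3, 0, 2)
    3: (5, 1, 1, 0, 5)
    4: (1, 1, 0, 1, 2)
    5: (2, 5, 3, 0, 2)
    6: (2, 5, 3, 0, 2)
    7: (5, 1, 1, 0, 5)
    8: (2, 3, 2, 0, 1)
    9: (2, 5, 3, 0, 2)
    10: (2, 5, 3, 0, 2)
    11: (6, 0, 6, 0, 0)
    12: (6, 0, 0, 3, 3)
    13: (6, 0, 0, 3, 3)
    14: (5, 1, 1, 0, 5)

Linkage partition of the 14 weights (6 classes, p=13):

[[1, 3, 7, 14], [2, 5, 6, 9, 10], [4], [8], [11], [12, 13]]


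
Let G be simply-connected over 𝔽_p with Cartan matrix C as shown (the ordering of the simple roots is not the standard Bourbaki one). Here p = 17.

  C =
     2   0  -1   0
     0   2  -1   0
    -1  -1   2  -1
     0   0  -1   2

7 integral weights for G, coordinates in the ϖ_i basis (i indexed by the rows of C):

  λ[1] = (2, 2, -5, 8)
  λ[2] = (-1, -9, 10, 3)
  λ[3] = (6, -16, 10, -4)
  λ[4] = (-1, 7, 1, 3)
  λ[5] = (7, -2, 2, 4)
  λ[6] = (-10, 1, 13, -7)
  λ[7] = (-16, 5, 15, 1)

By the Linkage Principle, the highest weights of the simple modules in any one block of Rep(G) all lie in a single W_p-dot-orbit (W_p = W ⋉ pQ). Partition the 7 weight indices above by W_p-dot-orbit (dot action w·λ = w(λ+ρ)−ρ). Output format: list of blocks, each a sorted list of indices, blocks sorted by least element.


Type D_4, rank 4, |W|=192; reorder rows/cols to standard.

Ā_17 reps of the 7 weights (D_4, coords as presented):

    [1] (1, 1, 2, 5)
    [2] (0, 8, 2, 4)
    [3] (0, 8, 2, 4)
    [4] (0, 8, 2, 4)
    [5] (8, 1, 1, 5)
    [6] (8, 1, 1, 5)
    [7] (8, 1, 1, 5)

Partition of {1..7} into 3 W_17-dot-orbits:

[[1], [2, 3, 4], [5, 6, 7]]


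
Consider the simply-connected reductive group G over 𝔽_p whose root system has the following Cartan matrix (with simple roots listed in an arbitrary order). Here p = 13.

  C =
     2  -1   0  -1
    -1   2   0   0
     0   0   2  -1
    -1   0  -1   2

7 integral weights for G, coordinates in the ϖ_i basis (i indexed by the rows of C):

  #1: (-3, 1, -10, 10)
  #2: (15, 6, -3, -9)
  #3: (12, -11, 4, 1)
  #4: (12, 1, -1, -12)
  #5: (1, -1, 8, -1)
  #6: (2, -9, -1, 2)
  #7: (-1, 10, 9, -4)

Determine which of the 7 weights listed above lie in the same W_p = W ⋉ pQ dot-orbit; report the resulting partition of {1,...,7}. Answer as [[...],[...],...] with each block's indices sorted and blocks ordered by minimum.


C ↔ A_4 under row/col permutation; |W(A_4)| = 120.

Folding the 7 weights λ_j+ρ into Ā_13 (reps in the given 4-coord order):

  λ_1+ρ ↦ (2, 0, 9, 0)
  λ_2+ρ ↦ (3, 3, 2, 0)
  λ_3+ρ ↦ (3, 3, 2, 0)
  λ_4+ρ ↦ (2, 0, 9, 0)
  λ_5+ρ ↦ (2, 0, 9, 0)
  λ_6+ρ ↦ (3, 3, 2, 0)
  λ_7+ρ ↦ (3, 3, 2, 0)

Partition of {1..7} into 2 W_13-dot-orbits:

[[1, 4, 5], [2, 3, 6, 7]]


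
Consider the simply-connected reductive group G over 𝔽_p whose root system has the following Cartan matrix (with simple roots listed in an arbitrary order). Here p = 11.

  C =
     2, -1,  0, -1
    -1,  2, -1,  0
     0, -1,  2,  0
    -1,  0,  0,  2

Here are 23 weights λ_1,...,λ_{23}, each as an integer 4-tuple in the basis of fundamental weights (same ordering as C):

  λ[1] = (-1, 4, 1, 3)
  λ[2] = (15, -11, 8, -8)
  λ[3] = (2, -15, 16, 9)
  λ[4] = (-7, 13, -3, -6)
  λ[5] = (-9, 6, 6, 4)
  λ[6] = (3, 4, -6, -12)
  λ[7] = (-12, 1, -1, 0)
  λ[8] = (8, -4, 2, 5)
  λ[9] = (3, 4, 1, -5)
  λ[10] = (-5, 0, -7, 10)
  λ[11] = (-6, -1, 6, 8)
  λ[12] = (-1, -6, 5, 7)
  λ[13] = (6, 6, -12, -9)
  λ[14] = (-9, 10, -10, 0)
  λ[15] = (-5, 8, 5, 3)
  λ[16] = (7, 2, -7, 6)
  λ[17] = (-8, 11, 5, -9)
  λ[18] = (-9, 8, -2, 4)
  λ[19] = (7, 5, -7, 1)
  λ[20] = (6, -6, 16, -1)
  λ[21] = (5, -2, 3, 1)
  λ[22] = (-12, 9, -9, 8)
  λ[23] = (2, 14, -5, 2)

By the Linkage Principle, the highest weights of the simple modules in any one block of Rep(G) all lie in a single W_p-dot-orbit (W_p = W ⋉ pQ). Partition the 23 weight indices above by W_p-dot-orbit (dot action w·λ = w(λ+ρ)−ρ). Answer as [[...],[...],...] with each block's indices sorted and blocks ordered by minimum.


Cartan matrix: type A_4 (|W|=120); un-permuting the 4 rows.

λ_j+ρ reflected into Ā_11 (⟨·,θ^∨⟩≤11); 4-tuples as given:

  λ_1 → (0, 5, 2, 4)
  λ_2 → (1, 4, 4, 1)
  λ_3 → (5, 0, 1, 3)
  λ_4 → (5, 0, 1, 3)
  λ_5 → (4, 1, 3, 0)
  λ_6 → (0, 5, 2, 4)
  λ_7 → (0, 8, 1, 2)
  λ_8 → (5, 1, 3, 2)
  λ_9 → (0, 5, 2, 4)
  λ_10 → (5, 1, 3, 2)
  λ_11 → (0, 5, 2, 4)
  λ_12 → (5, 0, 1, 3)
  λ_13 → (4, 1, 3, 0)
  λ_14 → (5, 1, 3, 2)
  λ_15 → (0, 5, 2, 4)
  λ_16 → (4, 1, 3, 0)
  λ_17 → (4, 1, 3, 0)
  λ_18 → (5, 0, 1, 3)
  λ_19 → (5, 0, 1, 3)
  λ_20 → (5, 1, 3, 2)
  λ_21 → (5, 1, 3, 2)
  λ_22 → (0, 8, 1, 2)
  λ_23 → (4, 1, 3, 0)

These 23 weights hit 6 W_11-dot-orbits; sizes (5, 1, 5, 5, 2, 5):

[[1, 6, 9, 11, 15], [2], [3, 4, 12, 18, 19], [5, 13, 16, 17, 23], [7, 22], [8, 10, 14, 20, 21]]


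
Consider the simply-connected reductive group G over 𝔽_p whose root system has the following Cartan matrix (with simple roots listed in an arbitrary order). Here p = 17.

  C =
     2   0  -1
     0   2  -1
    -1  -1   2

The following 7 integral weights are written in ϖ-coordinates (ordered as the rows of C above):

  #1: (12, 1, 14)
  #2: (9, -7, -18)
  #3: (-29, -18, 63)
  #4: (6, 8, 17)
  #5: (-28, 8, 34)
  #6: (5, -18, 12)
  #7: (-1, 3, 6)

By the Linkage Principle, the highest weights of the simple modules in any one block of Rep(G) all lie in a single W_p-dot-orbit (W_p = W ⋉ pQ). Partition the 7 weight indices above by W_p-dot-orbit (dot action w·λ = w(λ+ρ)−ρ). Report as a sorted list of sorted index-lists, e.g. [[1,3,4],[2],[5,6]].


A_3 Cartan matrix, 3 simple roots permuted; ρ=(1,1,1).

Alcove-folded reps (p=17, 7 weights, presented ϖ-order):

  λ_1 → (0, 11, 4);  λ_2 → (0, 4, 7);  λ_3 → (0, 11, 4);  λ_4 → (9, 7, 0);  λ_5 → (9, 7, 0);  λ_6 → (0, 11, 4);  λ_7 → (0, 4, 7)

The 7 indices split into 3 linkage classes (same alcove rep ⇔ same W_17-dot-orbit):

[[1, 3, 6], [2, 7], [4, 5]]


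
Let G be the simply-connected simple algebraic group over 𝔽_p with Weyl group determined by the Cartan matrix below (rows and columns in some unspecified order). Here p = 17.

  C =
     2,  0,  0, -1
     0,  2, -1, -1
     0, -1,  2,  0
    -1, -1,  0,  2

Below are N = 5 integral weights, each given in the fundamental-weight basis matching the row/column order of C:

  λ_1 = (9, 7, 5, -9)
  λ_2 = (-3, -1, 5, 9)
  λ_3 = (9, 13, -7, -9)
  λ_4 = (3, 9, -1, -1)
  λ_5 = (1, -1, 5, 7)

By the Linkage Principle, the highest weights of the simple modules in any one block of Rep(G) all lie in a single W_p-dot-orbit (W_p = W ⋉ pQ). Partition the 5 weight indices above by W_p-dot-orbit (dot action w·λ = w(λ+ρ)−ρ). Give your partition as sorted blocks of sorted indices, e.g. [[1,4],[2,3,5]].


A_4 Cartan matrix, 4 simple roots permuted; ρ=(1,1,1,1).

W_17-reps of the 5 weights in Ā_17 (same 4-coord order as C):

  λ_1+ρ ↦ (2, 0, 6, 8)
  λ_2+ρ ↦ (2, 0, 6, 8)
  λ_3+ρ ↦ (2, 0, 6, 8)
  λ_4+ρ ↦ (4, 10, 0, 0)
  λ_5+ρ ↦ (2, 0, 6, 8)

Partition of {1..5} into 2 W_17-dot-orbits:

[[1, 2, 3, 5], [4]]


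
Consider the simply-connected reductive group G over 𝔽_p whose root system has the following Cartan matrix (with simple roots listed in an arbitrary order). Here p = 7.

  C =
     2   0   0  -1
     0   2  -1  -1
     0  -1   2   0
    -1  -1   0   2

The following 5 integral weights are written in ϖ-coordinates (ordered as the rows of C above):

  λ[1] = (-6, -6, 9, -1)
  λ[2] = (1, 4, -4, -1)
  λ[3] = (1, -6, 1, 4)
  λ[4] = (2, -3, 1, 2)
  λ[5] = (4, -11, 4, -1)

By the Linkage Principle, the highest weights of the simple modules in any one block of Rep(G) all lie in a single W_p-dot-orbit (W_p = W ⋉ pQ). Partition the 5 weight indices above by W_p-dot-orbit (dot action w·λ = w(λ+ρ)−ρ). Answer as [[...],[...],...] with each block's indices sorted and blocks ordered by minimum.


Type A_4, rank 4, |W|=120; reorder rows/cols to standard.

λ_j+ρ reflected into Ā_7 (⟨·,θ^∨⟩≤7); 4-tuples as given:

  λ_1+ρ ↦ (2, 2, 3, 0)
  λ_2+ρ ↦ (2, 2, 3, 0)
  λ_3+ρ ↦ (2, 2, 3, 0)
  λ_4+ρ ↦ (3, 2, 0, 1)
  λ_5+ρ ↦ (2, 2, 3, 0)

Partition of {1..5} into 2 W_7-dot-orbits:

[[1, 2, 3, 5], [4]]


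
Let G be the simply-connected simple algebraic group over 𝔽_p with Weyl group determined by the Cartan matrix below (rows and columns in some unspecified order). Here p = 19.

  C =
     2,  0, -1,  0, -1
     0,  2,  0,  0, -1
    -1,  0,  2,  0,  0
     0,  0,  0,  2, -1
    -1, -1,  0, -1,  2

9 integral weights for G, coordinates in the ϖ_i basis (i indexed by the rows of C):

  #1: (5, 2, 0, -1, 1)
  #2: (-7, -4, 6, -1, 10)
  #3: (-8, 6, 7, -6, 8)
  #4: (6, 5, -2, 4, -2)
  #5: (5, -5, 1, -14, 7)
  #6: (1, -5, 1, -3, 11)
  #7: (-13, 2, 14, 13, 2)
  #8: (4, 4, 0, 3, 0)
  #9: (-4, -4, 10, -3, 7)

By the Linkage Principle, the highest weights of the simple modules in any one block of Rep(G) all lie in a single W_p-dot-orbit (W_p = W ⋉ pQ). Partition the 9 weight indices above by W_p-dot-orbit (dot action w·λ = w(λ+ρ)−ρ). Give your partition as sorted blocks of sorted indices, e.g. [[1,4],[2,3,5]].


Dynkin diagram of C (from the 8 off-diagonal −1 entries): D_5.

Alcove-folded reps (p=19, 9 weights, presented ϖ-order):

    1: (5, 3, 1, 0, 2)
    2: (5, 3, 1, 0, 2)
    3: (2, 4, 1, 2, 3)
    4: (2, 5, 1, 4, 1)
    5: (2, 5, 1, 4, 1)
    6: (2, 4, 1, 2, 3)
    7: (2, 5, 1, 4, 1)
    8: (2, 5, 1, 4, 1)
    9: (3, 3, 8, 2, 0)

These 9 weights hit 4 W_19-dot-orbits; sizes (2, 2, 4, 1):

[[1, 2], [3, 6], [4, 5, 7, 8], [9]]


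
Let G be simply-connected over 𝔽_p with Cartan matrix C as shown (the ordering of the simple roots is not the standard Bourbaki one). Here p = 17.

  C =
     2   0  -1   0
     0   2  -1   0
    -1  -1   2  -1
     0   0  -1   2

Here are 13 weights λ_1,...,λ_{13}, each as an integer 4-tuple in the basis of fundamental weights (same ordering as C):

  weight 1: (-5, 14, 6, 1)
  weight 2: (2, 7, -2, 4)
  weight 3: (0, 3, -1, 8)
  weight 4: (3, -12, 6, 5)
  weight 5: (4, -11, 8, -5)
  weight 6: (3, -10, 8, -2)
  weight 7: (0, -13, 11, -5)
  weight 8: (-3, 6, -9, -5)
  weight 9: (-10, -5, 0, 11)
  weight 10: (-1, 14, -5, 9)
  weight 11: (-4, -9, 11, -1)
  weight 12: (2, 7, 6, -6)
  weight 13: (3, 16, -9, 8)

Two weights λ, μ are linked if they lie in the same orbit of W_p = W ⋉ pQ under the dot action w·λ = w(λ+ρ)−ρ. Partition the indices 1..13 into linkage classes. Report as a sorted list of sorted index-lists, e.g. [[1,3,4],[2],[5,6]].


Dynkin diagram of C (from the 6 off-diagonal −1 entries): D_4.

W_17-reps of the 13 weights in Ā_17 (same 4-coord order as C):

  1: (2, 7, 1, 4);  2: (2, 7, 1, 4);  3: (1, 4, 0, 9);  4: (0, 7, 4, 2);  5: (0, 5, 4, 1);  6: (3, 8, 1, 0);  7: (3, 8, 1, 0);  8: (2, 7, 1, 4);  9: (3, 8, 1, 0);  10: (0, 7, 4, 2);  11: (3, 8, 1, 0);  12: (2, 7, 1, 4);  13: (3, 8, 1, 0)

Partition of {1..13} into 5 W_17-dot-orbits:

[[1, 2, 8, 12], [3], [4, 10], [5], [6, 7, 9, 11, 13]]


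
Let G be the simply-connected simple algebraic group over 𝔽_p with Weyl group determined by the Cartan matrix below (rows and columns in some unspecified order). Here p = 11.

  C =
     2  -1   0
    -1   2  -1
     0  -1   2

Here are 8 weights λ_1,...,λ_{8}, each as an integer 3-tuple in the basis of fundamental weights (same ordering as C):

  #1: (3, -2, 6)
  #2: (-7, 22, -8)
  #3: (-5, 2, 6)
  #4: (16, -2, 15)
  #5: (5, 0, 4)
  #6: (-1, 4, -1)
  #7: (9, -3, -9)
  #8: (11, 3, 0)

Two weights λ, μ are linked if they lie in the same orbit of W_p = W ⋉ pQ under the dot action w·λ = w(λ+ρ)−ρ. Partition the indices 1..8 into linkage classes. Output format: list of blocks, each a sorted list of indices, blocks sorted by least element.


Root system A_3: the 3×3 matrix C matches after relabeling.

λ_j+ρ reflected into Ā_11 (⟨·,θ^∨⟩≤11); 3-tuples as given:

  1: (3, 1, 6) · 2: (5, 1, 4) · 3: (3, 1, 6) · 4: (5, 1, 4) · 5: (5, 1, 4) · 6: (0, 5, 0) · 7: (0, 8, 2) · 8: (5, 1, 4)

These 8 weights hit 4 W_11-dot-orbits; sizes (2, 4, 1, 1):

[[1, 3], [2, 4, 5, 8], [6], [7]]


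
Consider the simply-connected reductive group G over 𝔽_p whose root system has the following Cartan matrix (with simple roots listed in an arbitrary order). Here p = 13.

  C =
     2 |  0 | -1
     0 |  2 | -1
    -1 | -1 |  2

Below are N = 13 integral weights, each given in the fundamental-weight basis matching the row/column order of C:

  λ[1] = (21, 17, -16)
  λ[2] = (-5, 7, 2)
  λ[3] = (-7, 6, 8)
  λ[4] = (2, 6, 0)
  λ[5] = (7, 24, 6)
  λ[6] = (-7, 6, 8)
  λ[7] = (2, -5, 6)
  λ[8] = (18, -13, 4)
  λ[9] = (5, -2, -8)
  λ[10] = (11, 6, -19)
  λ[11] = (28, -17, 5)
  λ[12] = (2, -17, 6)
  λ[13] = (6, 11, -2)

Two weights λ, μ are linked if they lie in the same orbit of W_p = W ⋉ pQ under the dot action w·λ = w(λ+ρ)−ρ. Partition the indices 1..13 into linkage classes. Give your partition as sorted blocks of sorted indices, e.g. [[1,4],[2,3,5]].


Type A_3, rank 3, |W|=24; reorder rows/cols to standard.

Alcove-folded reps (p=13, 13 weights, presented ϖ-order):

  λ_1 → (3, 7, 1)
  λ_2 → (3, 7, 1)
  λ_3 → (3, 4, 3)
  λ_4 → (3, 7, 1)
  λ_5 → (1, 6, 1)
  λ_6 → (3, 4, 3)
  λ_7 → (3, 4, 3)
  λ_8 → (1, 6, 1)
  λ_9 → (1, 6, 1)
  λ_10 → (1, 6, 1)
  λ_11 → (3, 4, 3)
  λ_12 → (3, 4, 3)
  λ_13 → (1, 6, 1)

3 distinct reps among the 13 weights ⇒ 3 W_13-linkage classes:

[[1, 2, 4], [3, 6, 7, 11, 12], [5, 8, 9, 10, 13]]


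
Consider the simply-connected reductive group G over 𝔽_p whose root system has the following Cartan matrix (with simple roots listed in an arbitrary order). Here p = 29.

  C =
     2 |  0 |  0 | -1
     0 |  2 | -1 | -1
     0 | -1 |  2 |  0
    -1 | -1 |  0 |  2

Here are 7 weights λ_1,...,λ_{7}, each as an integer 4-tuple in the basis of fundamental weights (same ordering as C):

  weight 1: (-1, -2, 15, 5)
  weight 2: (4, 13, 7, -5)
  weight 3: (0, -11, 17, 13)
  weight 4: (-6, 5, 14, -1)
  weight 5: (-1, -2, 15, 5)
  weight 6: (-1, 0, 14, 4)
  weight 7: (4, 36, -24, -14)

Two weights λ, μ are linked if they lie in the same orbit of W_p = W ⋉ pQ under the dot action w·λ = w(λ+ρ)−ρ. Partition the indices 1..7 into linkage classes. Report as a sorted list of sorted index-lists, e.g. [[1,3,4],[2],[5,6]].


Cartan matrix: type A_4 (|W|=120); un-permuting the 4 rows.

Alcove-folded reps (p=29, 7 weights, presented ϖ-order):

  1: (0, 1, 15, 5)
  2: (1, 10, 8, 4)
  3: (1, 10, 8, 4)
  4: (0, 1, 15, 5)
  5: (0, 1, 15, 5)
  6: (0, 1, 15, 5)
  7: (0, 1, 15, 5)

Partition of {1..7} into 2 W_29-dot-orbits:

[[1, 4, 5, 6, 7], [2, 3]]


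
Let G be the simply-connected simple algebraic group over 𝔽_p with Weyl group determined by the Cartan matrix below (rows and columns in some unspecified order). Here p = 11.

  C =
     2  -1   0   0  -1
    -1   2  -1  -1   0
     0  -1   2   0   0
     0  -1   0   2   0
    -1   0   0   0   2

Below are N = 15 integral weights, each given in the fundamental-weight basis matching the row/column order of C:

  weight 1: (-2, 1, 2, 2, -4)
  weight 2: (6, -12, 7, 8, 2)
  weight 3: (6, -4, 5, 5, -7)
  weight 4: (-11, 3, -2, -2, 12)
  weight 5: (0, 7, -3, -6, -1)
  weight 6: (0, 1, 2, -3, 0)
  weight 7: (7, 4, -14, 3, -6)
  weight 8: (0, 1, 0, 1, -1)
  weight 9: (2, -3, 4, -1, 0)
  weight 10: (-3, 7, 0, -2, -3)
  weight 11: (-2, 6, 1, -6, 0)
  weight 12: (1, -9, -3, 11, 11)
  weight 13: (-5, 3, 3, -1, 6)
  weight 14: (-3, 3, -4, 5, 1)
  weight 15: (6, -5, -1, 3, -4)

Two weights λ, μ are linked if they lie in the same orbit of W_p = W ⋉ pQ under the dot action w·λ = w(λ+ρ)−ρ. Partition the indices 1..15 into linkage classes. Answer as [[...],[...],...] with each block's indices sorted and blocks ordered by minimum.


Type D_5, rank 5, |W|=1920; reorder rows/cols to standard.

Each λ_j+ρ reduced to Ā_11; 5-tuples below use C's row order:

  λ_1+ρ ↦ (1, 2, 1, 1, 1)
  λ_2+ρ ↦ (1, 0, 3, 2, 1)
  λ_3+ρ ↦ (1, 2, 1, 1, 1)
  λ_4+ρ ↦ (1, 2, 1, 1, 1)
  λ_5+ρ ↦ (1, 1, 2, 5, 0)
  λ_6+ρ ↦ (1, 0, 3, 2, 1)
  λ_7+ρ ↦ (1, 0, 3, 2, 1)
  λ_8+ρ ↦ (1, 2, 1, 2, 0)
  λ_9+ρ ↦ (1, 0, 3, 2, 1)
  λ_10+ρ ↦ (1, 2, 1, 1, 1)
  λ_11+ρ ↦ (1, 1, 2, 5, 0)
  λ_12+ρ ↦ (1, 2, 1, 1, 1)
  λ_13+ρ ↦ (0, 0, 4, 0, 3)
  λ_14+ρ ↦ (1, 1, 2, 5, 0)
  λ_15+ρ ↦ (0, 0, 4, 0, 3)

Partition of {1..15} into 5 W_11-dot-orbits:

[[1, 3, 4, 10, 12], [2, 6, 7, 9], [5, 11, 14], [8], [13, 15]]


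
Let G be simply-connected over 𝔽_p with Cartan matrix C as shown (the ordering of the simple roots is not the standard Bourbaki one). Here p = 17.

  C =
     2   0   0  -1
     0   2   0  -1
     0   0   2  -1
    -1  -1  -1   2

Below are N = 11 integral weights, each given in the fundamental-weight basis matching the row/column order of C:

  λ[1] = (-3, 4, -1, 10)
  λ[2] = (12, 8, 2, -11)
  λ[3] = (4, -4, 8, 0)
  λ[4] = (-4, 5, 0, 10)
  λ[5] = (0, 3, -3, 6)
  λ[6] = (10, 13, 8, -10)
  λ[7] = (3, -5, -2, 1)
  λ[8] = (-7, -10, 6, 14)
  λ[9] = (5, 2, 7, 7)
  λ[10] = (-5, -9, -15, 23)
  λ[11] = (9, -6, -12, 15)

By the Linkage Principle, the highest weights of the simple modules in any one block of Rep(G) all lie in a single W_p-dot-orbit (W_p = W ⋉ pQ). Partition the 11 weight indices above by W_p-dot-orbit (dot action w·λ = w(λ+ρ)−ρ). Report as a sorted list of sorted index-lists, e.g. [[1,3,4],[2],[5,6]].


Root system D_4: the 4×4 matrix C matches after relabeling.

Ā_17 reps of the 11 weights (D_4, coords as presented):

  λ_1 → (2, 5, 0, 1) · λ_2 → (3, 1, 7, 2) · λ_3 → (3, 1, 7, 2) · λ_4 → (2, 5, 0, 1) · λ_5 → (1, 4, 2, 5) · λ_6 → (2, 5, 0, 1) · λ_7 → (1, 1, 2, 1) · λ_8 → (1, 4, 2, 5) · λ_9 → (2, 5, 0, 1) · λ_10 → (3, 1, 7, 2) · λ_11 → (1, 4, 2, 5)

4 distinct reps among the 11 weights ⇒ 4 W_17-linkage classes:

[[1, 4, 6, 9], [2, 3, 10], [5, 8, 11], [7]]


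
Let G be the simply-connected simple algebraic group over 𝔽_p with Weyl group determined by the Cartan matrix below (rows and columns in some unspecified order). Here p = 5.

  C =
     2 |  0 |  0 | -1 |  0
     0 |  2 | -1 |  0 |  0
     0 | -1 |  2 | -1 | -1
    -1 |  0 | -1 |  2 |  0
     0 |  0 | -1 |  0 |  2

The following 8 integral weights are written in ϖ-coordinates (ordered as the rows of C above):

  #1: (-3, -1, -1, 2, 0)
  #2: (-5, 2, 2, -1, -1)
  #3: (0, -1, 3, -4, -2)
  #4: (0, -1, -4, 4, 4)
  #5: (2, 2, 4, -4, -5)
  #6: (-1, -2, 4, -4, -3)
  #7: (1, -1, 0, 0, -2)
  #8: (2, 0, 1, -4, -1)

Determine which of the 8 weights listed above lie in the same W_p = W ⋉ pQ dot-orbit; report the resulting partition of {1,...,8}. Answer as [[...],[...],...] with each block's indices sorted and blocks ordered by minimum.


Dynkin diagram of C (from the 8 off-diagonal −1 entries): D_5.

Ā_5 reps of the 8 weights (D_5, coords as presented):

    1: (2, 0, 0, 1, 1)
    2: (0, 1, 0, 1, 0)
    3: (2, 0, 0, 1, 1)
    4: (0, 0, 0, 2, 1)
    5: (2, 0, 0, 1, 1)
    6: (2, 0, 0, 1, 1)
    7: (2, 0, 0, 1, 1)
    8: (0, 0, 0, 2, 1)

Grouping the 8 weights by Ā_5-representative: 3 linkage classes.

[[1, 3, 5, 6, 7], [2], [4, 8]]


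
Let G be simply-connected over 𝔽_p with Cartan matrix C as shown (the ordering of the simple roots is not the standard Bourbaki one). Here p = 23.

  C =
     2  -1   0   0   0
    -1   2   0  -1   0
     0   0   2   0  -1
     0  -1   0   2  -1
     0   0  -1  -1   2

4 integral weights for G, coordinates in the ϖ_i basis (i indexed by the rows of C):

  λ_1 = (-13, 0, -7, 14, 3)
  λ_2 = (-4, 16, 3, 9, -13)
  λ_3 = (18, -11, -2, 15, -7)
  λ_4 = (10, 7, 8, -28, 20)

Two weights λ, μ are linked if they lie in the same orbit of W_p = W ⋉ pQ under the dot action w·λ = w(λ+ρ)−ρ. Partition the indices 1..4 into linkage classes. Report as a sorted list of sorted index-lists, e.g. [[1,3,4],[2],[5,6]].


C ↔ A_5 under row/col permutation; |W(A_5)| = 720.

Folding the 4 weights λ_j+ρ into Ā_23 (reps in the given 5-coord order):

  1: (1, 11, 4, 2, 2);  2: (1, 11, 4, 2, 2);  3: (7, 9, 4, 1, 0);  4: (1, 11, 4, 2, 2)

Grouping the 4 weights by Ā_23-representative: 2 linkage classes.

[[1, 2, 4], [3]]


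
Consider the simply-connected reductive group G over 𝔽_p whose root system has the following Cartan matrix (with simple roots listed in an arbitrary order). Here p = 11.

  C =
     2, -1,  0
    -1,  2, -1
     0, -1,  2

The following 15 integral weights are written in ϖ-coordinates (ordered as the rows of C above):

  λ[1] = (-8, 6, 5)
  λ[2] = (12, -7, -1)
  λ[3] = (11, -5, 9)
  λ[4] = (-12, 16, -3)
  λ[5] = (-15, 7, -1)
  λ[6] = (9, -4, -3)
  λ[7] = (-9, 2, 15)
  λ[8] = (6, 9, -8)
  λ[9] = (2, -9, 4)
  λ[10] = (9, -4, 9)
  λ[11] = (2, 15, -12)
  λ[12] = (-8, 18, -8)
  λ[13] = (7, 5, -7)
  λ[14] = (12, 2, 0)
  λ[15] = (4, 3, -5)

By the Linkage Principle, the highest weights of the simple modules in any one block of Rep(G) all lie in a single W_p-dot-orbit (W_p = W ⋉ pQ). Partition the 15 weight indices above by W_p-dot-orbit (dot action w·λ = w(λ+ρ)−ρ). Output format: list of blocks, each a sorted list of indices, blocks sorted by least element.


Root system A_3: the 3×3 matrix C matches after relabeling.

Alcove-folded reps (p=11, 15 weights, presented ϖ-order):

  [1] (5, 0, 4) · [2] (5, 0, 4) · [3] (1, 3, 1) · [4] (5, 0, 4) · [5] (5, 0, 3) · [6] (5, 2, 3) · [7] (5, 0, 3) · [8] (1, 3, 1) · [9] (5, 0, 3) · [10] (1, 3, 1) · [11] (5, 0, 3) · [12] (1, 3, 1) · [13] (5, 0, 3) · [14] (5, 2, 3) · [15] (5, 0, 4)

The 15 indices split into 4 linkage classes (same alcove rep ⇔ same W_11-dot-orbit):

[[1, 2, 4, 15], [3, 8, 10, 12], [5, 7, 9, 11, 13], [6, 14]]


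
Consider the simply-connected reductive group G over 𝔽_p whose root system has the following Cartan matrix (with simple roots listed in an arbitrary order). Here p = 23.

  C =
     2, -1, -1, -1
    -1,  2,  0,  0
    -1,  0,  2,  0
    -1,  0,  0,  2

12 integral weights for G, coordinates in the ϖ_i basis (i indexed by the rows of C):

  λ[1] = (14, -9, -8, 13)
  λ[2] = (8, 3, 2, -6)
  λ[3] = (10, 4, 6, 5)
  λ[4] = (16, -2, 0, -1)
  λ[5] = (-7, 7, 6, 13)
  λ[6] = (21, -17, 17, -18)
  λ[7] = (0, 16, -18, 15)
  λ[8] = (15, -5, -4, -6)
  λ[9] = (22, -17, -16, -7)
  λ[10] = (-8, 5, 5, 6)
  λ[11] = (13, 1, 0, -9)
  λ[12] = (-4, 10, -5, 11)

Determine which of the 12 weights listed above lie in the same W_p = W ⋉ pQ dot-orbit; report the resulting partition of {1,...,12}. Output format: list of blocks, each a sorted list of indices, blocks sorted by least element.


C ↔ D_4 under row/col permutation; |W(D_4)| = 192.

Each λ_j+ρ reduced to Ā_23; 4-tuples below use C's row order:

  λ_1+ρ ↦ (6, 2, 1, 8) · λ_2+ρ ↦ (4, 4, 3, 5) · λ_3+ρ ↦ (5, 1, 1, 0) · λ_4+ρ ↦ (5, 1, 1, 0) · λ_5+ρ ↦ (6, 2, 1, 8) · λ_6+ρ ↦ (5, 1, 1, 0) · λ_7+ρ ↦ (5, 1, 1, 0) · λ_8+ρ ↦ (4, 4, 3, 5) · λ_9+ρ ↦ (6, 2, 1, 8) · λ_10+ρ ↦ (5, 1, 1, 0) · λ_11+ρ ↦ (6, 2, 1, 8) · λ_12+ρ ↦ (4, 4, 3, 5)

Linkage partition of the 12 weights (3 classes, p=23):

[[1, 5, 9, 11], [2, 8, 12], [3, 4, 6, 7, 10]]


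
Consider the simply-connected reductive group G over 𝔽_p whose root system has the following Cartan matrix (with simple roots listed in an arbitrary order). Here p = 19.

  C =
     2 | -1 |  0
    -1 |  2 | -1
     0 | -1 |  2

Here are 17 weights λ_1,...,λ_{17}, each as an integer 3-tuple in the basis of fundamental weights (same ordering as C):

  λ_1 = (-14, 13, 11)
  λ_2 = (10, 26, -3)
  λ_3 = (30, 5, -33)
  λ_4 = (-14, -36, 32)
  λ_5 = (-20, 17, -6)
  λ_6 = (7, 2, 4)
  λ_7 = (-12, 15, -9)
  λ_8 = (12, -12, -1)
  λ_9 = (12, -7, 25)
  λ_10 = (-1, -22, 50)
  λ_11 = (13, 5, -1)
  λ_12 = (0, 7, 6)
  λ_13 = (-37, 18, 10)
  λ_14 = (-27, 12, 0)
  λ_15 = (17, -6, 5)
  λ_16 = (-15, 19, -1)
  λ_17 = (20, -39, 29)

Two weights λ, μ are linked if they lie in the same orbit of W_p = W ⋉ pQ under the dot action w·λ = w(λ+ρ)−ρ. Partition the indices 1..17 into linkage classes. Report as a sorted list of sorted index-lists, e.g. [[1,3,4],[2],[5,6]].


C ↔ A_3 under row/col permutation; |W(A_3)| = 24.

λ_j+ρ reflected into Ā_19 (⟨·,θ^∨⟩≤19); 3-tuples as given:

  1: (6, 1, 5);  2: (2, 0, 11);  3: (6, 1, 5);  4: (10, 4, 2);  5: (13, 5, 1);  6: (8, 3, 5);  7: (8, 3, 5);  8: (2, 0, 11);  9: (6, 1, 5);  10: (2, 0, 11);  11: (13, 5, 1);  12: (1, 8, 7);  13: (2, 0, 11);  14: (6, 1, 5);  15: (13, 5, 1);  16: (13, 5, 1);  17: (2, 0, 11)

Grouping the 17 weights by Ā_19-representative: 6 linkage classes.

[[1, 3, 9, 14], [2, 8, 10, 13, 17], [4], [5, 11, 15, 16], [6, 7], [12]]


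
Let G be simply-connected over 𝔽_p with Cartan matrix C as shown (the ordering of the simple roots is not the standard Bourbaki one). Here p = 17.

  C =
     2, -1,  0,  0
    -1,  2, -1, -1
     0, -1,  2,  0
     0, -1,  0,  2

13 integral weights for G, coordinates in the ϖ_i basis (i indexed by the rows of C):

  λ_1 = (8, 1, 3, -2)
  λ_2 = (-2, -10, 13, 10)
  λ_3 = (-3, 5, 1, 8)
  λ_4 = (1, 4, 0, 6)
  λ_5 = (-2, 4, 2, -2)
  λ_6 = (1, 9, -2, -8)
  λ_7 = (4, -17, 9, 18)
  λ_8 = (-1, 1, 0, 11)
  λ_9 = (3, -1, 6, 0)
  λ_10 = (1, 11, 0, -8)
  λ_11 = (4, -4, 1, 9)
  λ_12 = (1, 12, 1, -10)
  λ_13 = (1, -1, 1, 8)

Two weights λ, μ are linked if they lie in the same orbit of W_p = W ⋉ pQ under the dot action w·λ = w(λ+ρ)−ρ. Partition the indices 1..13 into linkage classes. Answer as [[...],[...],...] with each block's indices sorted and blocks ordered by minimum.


Type D_4, rank 4, |W|=192; reorder rows/cols to standard.

W_17-reps of the 13 weights in Ā_17 (same 4-coord order as C):

  λ_1+ρ ↦ (9, 1, 4, 1)
  λ_2+ρ ↦ (9, 1, 4, 1)
  λ_3+ρ ↦ (2, 0, 2, 9)
  λ_4+ρ ↦ (2, 2, 1, 7)
  λ_5+ρ ↦ (1, 3, 3, 1)
  λ_6+ρ ↦ (2, 2, 1, 7)
  λ_7+ρ ↦ (9, 1, 4, 1)
  λ_8+ρ ↦ (0, 2, 1, 12)
  λ_9+ρ ↦ (4, 0, 7, 1)
  λ_10+ρ ↦ (2, 2, 1, 7)
  λ_11+ρ ↦ (2, 2, 1, 7)
  λ_12+ρ ↦ (2, 0, 2, 9)
  λ_13+ρ ↦ (2, 0, 2, 9)

6 distinct reps among the 13 weights ⇒ 6 W_17-linkage classes:

[[1, 2, 7], [3, 12, 13], [4, 6, 10, 11], [5], [8], [9]]


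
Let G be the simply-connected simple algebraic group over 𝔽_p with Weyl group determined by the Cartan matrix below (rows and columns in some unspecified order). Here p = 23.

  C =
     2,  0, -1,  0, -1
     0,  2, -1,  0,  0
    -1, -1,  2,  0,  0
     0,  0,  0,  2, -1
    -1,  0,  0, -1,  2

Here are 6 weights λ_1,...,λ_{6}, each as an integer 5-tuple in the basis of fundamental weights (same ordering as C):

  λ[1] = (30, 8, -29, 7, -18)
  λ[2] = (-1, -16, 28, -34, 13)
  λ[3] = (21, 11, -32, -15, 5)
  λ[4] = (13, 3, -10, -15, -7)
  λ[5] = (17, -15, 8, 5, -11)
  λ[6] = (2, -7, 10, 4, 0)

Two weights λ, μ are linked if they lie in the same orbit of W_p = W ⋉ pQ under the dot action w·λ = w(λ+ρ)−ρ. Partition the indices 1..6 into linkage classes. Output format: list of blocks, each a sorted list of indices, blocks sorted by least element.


Cartan matrix: type A_5 (|W|=720); un-permuting the 5 rows.

Ā_23 reps of the 6 weights (A_5, coords as presented):

  1: (3, 6, 5, 5, 1);  2: (3, 5, 5, 0, 6);  3: (3, 6, 5, 5, 1);  4: (3, 6, 5, 5, 1);  5: (3, 5, 5, 0, 6);  6: (3, 6, 5, 5, 1)

Linkage partition of the 6 weights (2 classes, p=23):

[[1, 3, 4, 6], [2, 5]]


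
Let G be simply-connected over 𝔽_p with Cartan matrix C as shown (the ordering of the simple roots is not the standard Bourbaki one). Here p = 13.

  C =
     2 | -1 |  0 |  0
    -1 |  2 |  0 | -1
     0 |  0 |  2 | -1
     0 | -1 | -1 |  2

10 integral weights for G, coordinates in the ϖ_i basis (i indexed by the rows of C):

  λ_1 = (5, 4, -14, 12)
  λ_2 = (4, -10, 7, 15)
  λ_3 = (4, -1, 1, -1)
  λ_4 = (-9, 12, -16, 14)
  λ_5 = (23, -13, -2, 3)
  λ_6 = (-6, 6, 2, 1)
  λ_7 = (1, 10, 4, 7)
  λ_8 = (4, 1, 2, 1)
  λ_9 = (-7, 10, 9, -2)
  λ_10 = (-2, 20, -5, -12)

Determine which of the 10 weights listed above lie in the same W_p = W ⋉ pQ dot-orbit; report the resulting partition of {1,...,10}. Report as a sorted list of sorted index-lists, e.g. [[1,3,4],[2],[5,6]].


A_4 Cartan matrix, 4 simple roots permuted; ρ=(1,1,1,1).

Alcove-folded reps (p=13, 10 weights, presented ϖ-order):

  λ_1 → (5, 0, 2, 0) · λ_2 → (5, 2, 3, 2) · λ_3 → (5, 0, 2, 0) · λ_4 → (5, 0, 2, 0) · λ_5 → (1, 1, 1, 2) · λ_6 → (5, 2, 3, 2) · λ_7 → (5, 0, 2, 0) · λ_8 → (5, 2, 3, 2) · λ_9 → (1, 3, 2, 1) · λ_10 → (5, 2, 3, 2)

4 distinct reps among the 10 weights ⇒ 4 W_13-linkage classes:

[[1, 3, 4, 7], [2, 6, 8, 10], [5], [9]]


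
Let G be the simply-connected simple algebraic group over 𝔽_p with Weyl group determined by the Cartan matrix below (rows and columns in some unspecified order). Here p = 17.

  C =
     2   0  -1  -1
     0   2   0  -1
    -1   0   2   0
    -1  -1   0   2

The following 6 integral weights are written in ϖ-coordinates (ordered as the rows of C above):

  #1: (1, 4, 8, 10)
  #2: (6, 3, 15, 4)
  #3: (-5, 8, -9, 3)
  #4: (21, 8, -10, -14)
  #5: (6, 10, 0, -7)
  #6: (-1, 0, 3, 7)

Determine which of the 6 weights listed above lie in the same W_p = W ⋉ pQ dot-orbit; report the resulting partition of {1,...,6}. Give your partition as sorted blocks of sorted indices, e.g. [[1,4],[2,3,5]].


Root system A_4: the 4×4 matrix C matches after relabeling.

Alcove-folded reps (p=17, 6 weights, presented ϖ-order):

  1: (1, 5, 1, 6)
  2: (1, 5, 1, 6)
  3: (0, 1, 4, 8)
  4: (0, 1, 4, 8)
  5: (1, 5, 1, 6)
  6: (0, 1, 4, 8)

Linkage partition of the 6 weights (2 classes, p=17):

[[1, 2, 5], [3, 4, 6]]


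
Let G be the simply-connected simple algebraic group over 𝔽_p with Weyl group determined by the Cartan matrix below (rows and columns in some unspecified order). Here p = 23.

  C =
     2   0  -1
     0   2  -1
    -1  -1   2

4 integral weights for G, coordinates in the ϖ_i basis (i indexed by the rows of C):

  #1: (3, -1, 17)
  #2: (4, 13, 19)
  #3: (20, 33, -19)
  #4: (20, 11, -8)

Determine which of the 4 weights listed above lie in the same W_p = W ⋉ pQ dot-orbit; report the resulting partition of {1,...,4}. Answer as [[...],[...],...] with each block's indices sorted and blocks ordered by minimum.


Type A_3, rank 3, |W|=24; reorder rows/cols to standard.

Folding the 4 weights λ_j+ρ into Ā_23 (reps in the given 3-coord order):

    λ_1+ρ ↦ (4, 0, 18)
    λ_2+ρ ↦ (11, 2, 7)
    λ_3+ρ ↦ (11, 2, 7)
    λ_4+ρ ↦ (11, 2, 7)

The 4 indices split into 2 linkage classes (same alcove rep ⇔ same W_23-dot-orbit):

[[1], [2, 3, 4]]


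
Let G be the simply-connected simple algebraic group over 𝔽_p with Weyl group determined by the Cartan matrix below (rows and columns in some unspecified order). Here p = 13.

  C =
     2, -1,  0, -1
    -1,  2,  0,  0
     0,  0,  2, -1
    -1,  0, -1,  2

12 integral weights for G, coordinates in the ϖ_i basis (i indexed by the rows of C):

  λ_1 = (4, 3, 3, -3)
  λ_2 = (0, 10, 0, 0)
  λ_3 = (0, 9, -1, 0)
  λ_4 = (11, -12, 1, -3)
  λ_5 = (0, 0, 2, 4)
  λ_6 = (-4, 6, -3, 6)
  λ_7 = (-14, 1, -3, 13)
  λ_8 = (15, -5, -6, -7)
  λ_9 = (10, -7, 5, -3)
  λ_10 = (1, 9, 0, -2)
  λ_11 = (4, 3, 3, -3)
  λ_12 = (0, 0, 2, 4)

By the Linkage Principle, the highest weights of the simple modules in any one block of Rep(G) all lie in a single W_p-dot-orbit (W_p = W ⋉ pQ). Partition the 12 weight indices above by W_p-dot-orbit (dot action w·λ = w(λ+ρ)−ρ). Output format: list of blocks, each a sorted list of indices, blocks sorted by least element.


Cartan matrix: type A_4 (|W|=120); un-permuting the 4 rows.

Alcove-folded reps (p=13, 12 weights, presented ϖ-order):

    [1] (3, 4, 2, 2)
    [2] (1, 10, 0, 1)
    [3] (1, 10, 0, 1)
    [4] (1, 10, 0, 1)
    [5] (1, 1, 3, 5)
    [6] (3, 4, 2, 2)
    [7] (1, 10, 0, 1)
    [8] (1, 1, 3, 5)
    [9] (3, 4, 2, 2)
    [10] (1, 10, 0, 1)
    [11] (3, 4, 2, 2)
    [12] (1, 1, 3, 5)

Grouping the 12 weights by Ā_13-representative: 3 linkage classes.

[[1, 6, 9, 11], [2, 3, 4, 7, 10], [5, 8, 12]]


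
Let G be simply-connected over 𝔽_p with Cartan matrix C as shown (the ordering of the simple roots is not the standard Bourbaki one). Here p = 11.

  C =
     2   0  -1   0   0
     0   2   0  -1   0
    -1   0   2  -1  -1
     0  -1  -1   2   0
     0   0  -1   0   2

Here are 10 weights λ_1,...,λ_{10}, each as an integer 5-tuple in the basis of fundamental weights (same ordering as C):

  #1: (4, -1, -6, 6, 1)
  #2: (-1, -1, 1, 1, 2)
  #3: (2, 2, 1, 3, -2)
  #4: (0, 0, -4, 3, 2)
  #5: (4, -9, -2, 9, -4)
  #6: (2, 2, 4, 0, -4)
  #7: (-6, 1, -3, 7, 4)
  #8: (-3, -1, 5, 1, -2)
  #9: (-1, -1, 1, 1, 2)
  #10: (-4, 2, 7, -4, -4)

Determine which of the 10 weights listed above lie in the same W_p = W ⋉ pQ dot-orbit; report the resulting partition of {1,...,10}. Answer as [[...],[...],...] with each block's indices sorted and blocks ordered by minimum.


Type D_5, rank 5, |W|=1920; reorder rows/cols to standard.

W_11-reps of the 10 weights in Ā_11 (same 5-coord order as C):

    λ_1+ρ ↦ (0, 0, 2, 2, 3)
    λ_2+ρ ↦ (0, 0, 2, 2, 3)
    λ_3+ρ ↦ (2, 1, 1, 1, 0)
    λ_4+ρ ↦ (2, 1, 1, 1, 0)
    λ_5+ρ ↦ (1, 5, 0, 1, 1)
    λ_6+ρ ↦ (2, 0, 1, 2, 2)
    λ_7+ρ ↦ (2, 0, 1, 2, 2)
    λ_8+ρ ↦ (2, 0, 3, 0, 1)
    λ_9+ρ ↦ (0, 0, 2, 2, 3)
    λ_10+ρ ↦ (2, 0, 1, 2, 2)

These 10 weights hit 5 W_11-dot-orbits; sizes (3, 2, 1, 3, 1):

[[1, 2, 9], [3, 4], [5], [6, 7, 10], [8]]


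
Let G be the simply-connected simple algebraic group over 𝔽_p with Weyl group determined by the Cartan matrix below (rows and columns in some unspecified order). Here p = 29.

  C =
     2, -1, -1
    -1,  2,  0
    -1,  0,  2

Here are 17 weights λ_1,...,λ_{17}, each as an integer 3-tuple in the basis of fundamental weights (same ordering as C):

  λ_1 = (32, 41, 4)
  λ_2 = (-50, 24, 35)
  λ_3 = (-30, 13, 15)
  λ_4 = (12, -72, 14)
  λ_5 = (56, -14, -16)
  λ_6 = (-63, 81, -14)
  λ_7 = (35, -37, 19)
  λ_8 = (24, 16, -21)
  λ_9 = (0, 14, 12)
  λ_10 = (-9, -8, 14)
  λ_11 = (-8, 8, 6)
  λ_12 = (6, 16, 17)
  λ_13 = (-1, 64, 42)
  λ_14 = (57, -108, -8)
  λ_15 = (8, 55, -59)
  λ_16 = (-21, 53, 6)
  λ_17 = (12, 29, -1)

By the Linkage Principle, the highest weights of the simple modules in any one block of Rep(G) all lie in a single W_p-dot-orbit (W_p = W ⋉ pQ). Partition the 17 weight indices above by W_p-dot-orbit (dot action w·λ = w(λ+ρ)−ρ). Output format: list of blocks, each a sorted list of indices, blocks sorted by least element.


Dynkin diagram of C (from the 4 off-diagonal −1 entries): A_3.

Ā_29 reps of the 17 weights (A_3, coords as presented):

  1: (5, 4, 7) · 2: (5, 4, 7) · 3: (1, 15, 13) · 4: (1, 15, 13) · 5: (1, 15, 13) · 6: (5, 4, 7) · 7: (7, 2, 0) · 8: (5, 4, 7) · 9: (1, 15, 13) · 10: (7, 8, 0) · 11: (7, 2, 0) · 12: (7, 4, 5) · 13: (7, 8, 0) · 14: (7, 2, 0) · 15: (7, 2, 0) · 16: (5, 4, 7) · 17: (1, 15, 13)

The 17 indices split into 5 linkage classes (same alcove rep ⇔ same W_29-dot-orbit):

[[1, 2, 6, 8, 16], [3, 4, 5, 9, 17], [7, 11, 14, 15], [10, 13], [12]]
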